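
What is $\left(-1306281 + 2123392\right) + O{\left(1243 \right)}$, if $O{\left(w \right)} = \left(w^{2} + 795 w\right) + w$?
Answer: $3351588$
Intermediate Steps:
$O{\left(w \right)} = w^{2} + 796 w$
$\left(-1306281 + 2123392\right) + O{\left(1243 \right)} = \left(-1306281 + 2123392\right) + 1243 \left(796 + 1243\right) = 817111 + 1243 \cdot 2039 = 817111 + 2534477 = 3351588$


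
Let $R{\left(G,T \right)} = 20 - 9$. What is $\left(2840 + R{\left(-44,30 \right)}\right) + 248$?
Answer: $3099$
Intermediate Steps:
$R{\left(G,T \right)} = 11$ ($R{\left(G,T \right)} = 20 - 9 = 11$)
$\left(2840 + R{\left(-44,30 \right)}\right) + 248 = \left(2840 + 11\right) + 248 = 2851 + 248 = 3099$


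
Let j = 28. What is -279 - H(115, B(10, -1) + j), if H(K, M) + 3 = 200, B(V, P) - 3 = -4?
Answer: -476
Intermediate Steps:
B(V, P) = -1 (B(V, P) = 3 - 4 = -1)
H(K, M) = 197 (H(K, M) = -3 + 200 = 197)
-279 - H(115, B(10, -1) + j) = -279 - 1*197 = -279 - 197 = -476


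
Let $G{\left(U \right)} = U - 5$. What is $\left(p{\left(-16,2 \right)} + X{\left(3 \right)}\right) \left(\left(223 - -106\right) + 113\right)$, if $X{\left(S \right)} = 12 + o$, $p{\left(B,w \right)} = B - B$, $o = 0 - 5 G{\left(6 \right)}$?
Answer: $3094$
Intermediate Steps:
$G{\left(U \right)} = -5 + U$
$o = -5$ ($o = 0 - 5 \left(-5 + 6\right) = 0 - 5 = -5$)
$p{\left(B,w \right)} = 0$
$X{\left(S \right)} = 7$ ($X{\left(S \right)} = 12 - 5 = 7$)
$\left(p{\left(-16,2 \right)} + X{\left(3 \right)}\right) \left(\left(223 - -106\right) + 113\right) = \left(0 + 7\right) \left(\left(223 - -106\right) + 113\right) = 7 \left(\left(223 + 106\right) + 113\right) = 7 \left(329 + 113\right) = 7 \cdot 442 = 3094$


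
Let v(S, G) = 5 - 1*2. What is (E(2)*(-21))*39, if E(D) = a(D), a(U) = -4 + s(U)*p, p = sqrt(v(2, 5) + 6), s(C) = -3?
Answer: 10647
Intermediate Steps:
v(S, G) = 3 (v(S, G) = 5 - 2 = 3)
p = 3 (p = sqrt(3 + 6) = sqrt(9) = 3)
a(U) = -13 (a(U) = -4 - 3*3 = -4 - 9 = -13)
E(D) = -13
(E(2)*(-21))*39 = -13*(-21)*39 = 273*39 = 10647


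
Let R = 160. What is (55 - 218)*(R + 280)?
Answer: -71720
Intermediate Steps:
(55 - 218)*(R + 280) = (55 - 218)*(160 + 280) = -163*440 = -71720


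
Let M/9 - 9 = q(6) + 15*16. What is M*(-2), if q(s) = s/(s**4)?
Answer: -53785/12 ≈ -4482.1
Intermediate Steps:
q(s) = s**(-3) (q(s) = s/s**4 = s**(-3))
M = 53785/24 (M = 81 + 9*(6**(-3) + 15*16) = 81 + 9*(1/216 + 240) = 81 + 9*(51841/216) = 81 + 51841/24 = 53785/24 ≈ 2241.0)
M*(-2) = (53785/24)*(-2) = -53785/12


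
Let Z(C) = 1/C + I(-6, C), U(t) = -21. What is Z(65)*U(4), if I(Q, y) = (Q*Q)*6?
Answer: -294861/65 ≈ -4536.3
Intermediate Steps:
I(Q, y) = 6*Q**2 (I(Q, y) = Q**2*6 = 6*Q**2)
Z(C) = 216 + 1/C (Z(C) = 1/C + 6*(-6)**2 = 1/C + 6*36 = 1/C + 216 = 216 + 1/C)
Z(65)*U(4) = (216 + 1/65)*(-21) = (14041/65)*(-21) = -294861/65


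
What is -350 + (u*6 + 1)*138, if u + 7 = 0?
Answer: -6008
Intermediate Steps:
u = -7 (u = -7 + 0 = -7)
-350 + (u*6 + 1)*138 = -350 + (-7*6 + 1)*138 = -350 + (-42 + 1)*138 = -350 - 41*138 = -350 - 5658 = -6008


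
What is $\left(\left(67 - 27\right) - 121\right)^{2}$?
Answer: $6561$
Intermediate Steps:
$\left(\left(67 - 27\right) - 121\right)^{2} = \left(40 - 121\right)^{2} = \left(-81\right)^{2} = 6561$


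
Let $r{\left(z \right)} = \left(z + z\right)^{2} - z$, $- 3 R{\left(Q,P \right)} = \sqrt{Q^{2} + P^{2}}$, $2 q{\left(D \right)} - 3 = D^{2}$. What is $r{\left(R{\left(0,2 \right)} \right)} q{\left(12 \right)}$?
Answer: $\frac{539}{3} \approx 179.67$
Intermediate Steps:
$q{\left(D \right)} = \frac{3}{2} + \frac{D^{2}}{2}$
$R{\left(Q,P \right)} = - \frac{\sqrt{P^{2} + Q^{2}}}{3}$ ($R{\left(Q,P \right)} = - \frac{\sqrt{Q^{2} + P^{2}}}{3} = - \frac{\sqrt{P^{2} + Q^{2}}}{3}$)
$r{\left(z \right)} = - z + 4 z^{2}$ ($r{\left(z \right)} = \left(2 z\right)^{2} - z = 4 z^{2} - z = - z + 4 z^{2}$)
$r{\left(R{\left(0,2 \right)} \right)} q{\left(12 \right)} = - \frac{\sqrt{2^{2} + 0^{2}}}{3} \left(-1 + 4 \left(- \frac{\sqrt{2^{2} + 0^{2}}}{3}\right)\right) \left(\frac{3}{2} + \frac{12^{2}}{2}\right) = - \frac{\sqrt{4 + 0}}{3} \left(-1 + 4 \left(- \frac{\sqrt{4 + 0}}{3}\right)\right) \left(\frac{3}{2} + \frac{1}{2} \cdot 144\right) = - \frac{\sqrt{4}}{3} \left(-1 + 4 \left(- \frac{\sqrt{4}}{3}\right)\right) \left(\frac{3}{2} + 72\right) = \left(- \frac{1}{3}\right) 2 \left(-1 + 4 \left(\left(- \frac{1}{3}\right) 2\right)\right) \frac{147}{2} = - \frac{2 \left(-1 + 4 \left(- \frac{2}{3}\right)\right)}{3} \cdot \frac{147}{2} = - \frac{2 \left(-1 - \frac{8}{3}\right)}{3} \cdot \frac{147}{2} = \left(- \frac{2}{3}\right) \left(- \frac{11}{3}\right) \frac{147}{2} = \frac{22}{9} \cdot \frac{147}{2} = \frac{539}{3}$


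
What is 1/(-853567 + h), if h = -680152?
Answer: -1/1533719 ≈ -6.5201e-7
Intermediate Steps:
1/(-853567 + h) = 1/(-853567 - 680152) = 1/(-1533719) = -1/1533719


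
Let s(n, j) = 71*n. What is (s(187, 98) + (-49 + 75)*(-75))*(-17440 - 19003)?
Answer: -412789861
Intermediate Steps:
(s(187, 98) + (-49 + 75)*(-75))*(-17440 - 19003) = (71*187 + (-49 + 75)*(-75))*(-17440 - 19003) = (13277 + 26*(-75))*(-36443) = (13277 - 1950)*(-36443) = 11327*(-36443) = -412789861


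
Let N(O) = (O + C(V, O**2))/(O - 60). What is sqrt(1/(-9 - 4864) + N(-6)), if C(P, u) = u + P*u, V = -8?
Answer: 2*sqrt(23205226)/4873 ≈ 1.9771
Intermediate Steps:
N(O) = (O - 7*O**2)/(-60 + O) (N(O) = (O + O**2*(1 - 8))/(O - 60) = (O + O**2*(-7))/(-60 + O) = (O - 7*O**2)/(-60 + O))
sqrt(1/(-9 - 4864) + N(-6)) = sqrt(1/(-9 - 4864) - 6*(1 - 7*(-6))/(-60 - 6)) = sqrt(1/(-4873) - 6*(1 + 42)/(-66)) = sqrt(-1/4873 - 6*(-1/66)*43) = sqrt(-1/4873 + 43/11) = sqrt(19048/4873) = 2*sqrt(23205226)/4873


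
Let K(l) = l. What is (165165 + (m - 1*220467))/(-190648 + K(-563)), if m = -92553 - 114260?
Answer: 262115/191211 ≈ 1.3708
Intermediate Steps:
m = -206813
(165165 + (m - 1*220467))/(-190648 + K(-563)) = (165165 + (-206813 - 1*220467))/(-190648 - 563) = (165165 + (-206813 - 220467))/(-191211) = (165165 - 427280)*(-1/191211) = -262115*(-1/191211) = 262115/191211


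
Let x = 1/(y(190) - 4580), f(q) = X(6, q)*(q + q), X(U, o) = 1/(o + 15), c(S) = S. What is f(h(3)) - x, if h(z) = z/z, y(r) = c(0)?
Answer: 1147/9160 ≈ 0.12522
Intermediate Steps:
y(r) = 0
h(z) = 1
X(U, o) = 1/(15 + o)
f(q) = 2*q/(15 + q) (f(q) = (q + q)/(15 + q) = (2*q)/(15 + q) = 2*q/(15 + q))
x = -1/4580 (x = 1/(0 - 4580) = 1/(-4580) = -1/4580 ≈ -0.00021834)
f(h(3)) - x = 2*1/(15 + 1) - 1*(-1/4580) = 2*1/16 + 1/4580 = 2*1*(1/16) + 1/4580 = 1/8 + 1/4580 = 1147/9160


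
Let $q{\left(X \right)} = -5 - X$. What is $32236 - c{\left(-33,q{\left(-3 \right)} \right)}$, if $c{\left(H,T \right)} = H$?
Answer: $32269$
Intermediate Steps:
$32236 - c{\left(-33,q{\left(-3 \right)} \right)} = 32236 - -33 = 32236 + 33 = 32269$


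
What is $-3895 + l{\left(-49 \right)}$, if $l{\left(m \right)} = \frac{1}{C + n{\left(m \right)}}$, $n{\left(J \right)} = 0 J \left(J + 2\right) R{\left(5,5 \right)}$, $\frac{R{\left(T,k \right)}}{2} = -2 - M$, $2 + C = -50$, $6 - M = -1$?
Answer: $- \frac{202541}{52} \approx -3895.0$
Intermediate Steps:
$M = 7$ ($M = 6 - -1 = 6 + 1 = 7$)
$C = -52$ ($C = -2 - 50 = -52$)
$R{\left(T,k \right)} = -18$ ($R{\left(T,k \right)} = 2 \left(-2 - 7\right) = 2 \left(-9\right) = -18$)
$n{\left(J \right)} = 0$ ($n{\left(J \right)} = 0 J \left(J + 2\right) \left(-18\right) = 0 J \left(2 + J\right) \left(-18\right) = 0 \left(-18\right) = 0$)
$l{\left(m \right)} = - \frac{1}{52}$ ($l{\left(m \right)} = \frac{1}{-52 + 0} = \frac{1}{-52} = - \frac{1}{52}$)
$-3895 + l{\left(-49 \right)} = -3895 - \frac{1}{52} = - \frac{202541}{52}$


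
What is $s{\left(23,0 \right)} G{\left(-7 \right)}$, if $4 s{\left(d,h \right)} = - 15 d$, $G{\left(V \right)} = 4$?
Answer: $-345$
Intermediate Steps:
$s{\left(d,h \right)} = - \frac{15 d}{4}$ ($s{\left(d,h \right)} = \frac{\left(-15\right) d}{4} = - \frac{15 d}{4}$)
$s{\left(23,0 \right)} G{\left(-7 \right)} = \left(- \frac{15}{4}\right) 23 \cdot 4 = \left(- \frac{345}{4}\right) 4 = -345$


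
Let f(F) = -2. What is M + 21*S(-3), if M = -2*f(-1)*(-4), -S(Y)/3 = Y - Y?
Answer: -16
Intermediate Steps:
S(Y) = 0 (S(Y) = -3*(Y - Y) = -3*0 = 0)
M = -16 (M = -2*(-2)*(-4) = 4*(-4) = -16)
M + 21*S(-3) = -16 + 21*0 = -16 + 0 = -16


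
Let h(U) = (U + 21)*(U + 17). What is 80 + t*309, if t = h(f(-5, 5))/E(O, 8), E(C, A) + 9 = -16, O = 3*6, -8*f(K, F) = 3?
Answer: -1330601/320 ≈ -4158.1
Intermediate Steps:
f(K, F) = -3/8 (f(K, F) = -1/8*3 = -3/8)
O = 18
E(C, A) = -25 (E(C, A) = -9 - 16 = -25)
h(U) = (17 + U)*(21 + U) (h(U) = (21 + U)*(17 + U) = (17 + U)*(21 + U))
t = -4389/320 (t = (357 + (-3/8)**2 + 38*(-3/8))/(-25) = (357 + 9/64 - 57/4)*(-1/25) = (21945/64)*(-1/25) = -4389/320 ≈ -13.716)
80 + t*309 = 80 - 4389/320*309 = 80 - 1356201/320 = -1330601/320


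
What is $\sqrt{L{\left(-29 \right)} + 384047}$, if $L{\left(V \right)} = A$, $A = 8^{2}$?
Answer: $21 \sqrt{871} \approx 619.77$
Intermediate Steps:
$A = 64$
$L{\left(V \right)} = 64$
$\sqrt{L{\left(-29 \right)} + 384047} = \sqrt{64 + 384047} = \sqrt{384111} = 21 \sqrt{871}$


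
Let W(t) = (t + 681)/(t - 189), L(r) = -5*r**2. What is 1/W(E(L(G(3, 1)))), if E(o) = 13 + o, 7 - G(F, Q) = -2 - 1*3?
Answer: 448/13 ≈ 34.462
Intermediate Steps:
G(F, Q) = 12 (G(F, Q) = 7 - (-2 - 1*3) = 7 - (-2 - 3) = 7 - 1*(-5) = 7 + 5 = 12)
W(t) = (681 + t)/(-189 + t)
1/W(E(L(G(3, 1)))) = 1/((681 + (13 - 5*12**2))/(-189 + (13 - 5*12**2))) = 1/((681 + (13 - 5*144))/(-189 + (13 - 5*144))) = 1/((681 + (13 - 720))/(-189 + (13 - 720))) = 1/((681 - 707)/(-189 - 707)) = 1/(-26/(-896)) = 1/(-1/896*(-26)) = 1/(13/448) = 448/13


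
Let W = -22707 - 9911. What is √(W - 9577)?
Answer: I*√42195 ≈ 205.41*I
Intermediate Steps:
W = -32618
√(W - 9577) = √(-32618 - 9577) = √(-42195) = I*√42195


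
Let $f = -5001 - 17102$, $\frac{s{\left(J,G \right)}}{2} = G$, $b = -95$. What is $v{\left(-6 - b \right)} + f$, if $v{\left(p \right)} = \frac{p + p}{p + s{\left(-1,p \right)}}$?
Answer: $- \frac{66307}{3} \approx -22102.0$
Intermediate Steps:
$s{\left(J,G \right)} = 2 G$
$v{\left(p \right)} = \frac{2}{3}$ ($v{\left(p \right)} = \frac{p + p}{p + 2 p} = \frac{2 p}{3 p} = 2 p \frac{1}{3 p} = \frac{2}{3}$)
$f = -22103$ ($f = -5001 - 17102 = -22103$)
$v{\left(-6 - b \right)} + f = \frac{2}{3} - 22103 = - \frac{66307}{3}$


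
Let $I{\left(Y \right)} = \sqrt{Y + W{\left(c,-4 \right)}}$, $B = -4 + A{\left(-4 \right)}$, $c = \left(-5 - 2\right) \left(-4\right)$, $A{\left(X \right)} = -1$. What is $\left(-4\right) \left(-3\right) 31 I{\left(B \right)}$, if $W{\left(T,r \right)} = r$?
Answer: $1116 i \approx 1116.0 i$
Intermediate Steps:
$c = 28$ ($c = \left(-7\right) \left(-4\right) = 28$)
$B = -5$ ($B = -4 - 1 = -5$)
$I{\left(Y \right)} = \sqrt{-4 + Y}$ ($I{\left(Y \right)} = \sqrt{Y - 4} = \sqrt{-4 + Y}$)
$\left(-4\right) \left(-3\right) 31 I{\left(B \right)} = \left(-4\right) \left(-3\right) 31 \sqrt{-4 - 5} = 12 \cdot 31 \sqrt{-9} = 372 \cdot 3 i = 1116 i$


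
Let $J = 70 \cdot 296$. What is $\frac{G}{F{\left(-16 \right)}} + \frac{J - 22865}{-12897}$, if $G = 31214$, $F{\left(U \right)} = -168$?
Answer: $- \frac{22344811}{120372} \approx -185.63$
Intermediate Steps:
$J = 20720$
$\frac{G}{F{\left(-16 \right)}} + \frac{J - 22865}{-12897} = \frac{31214}{-168} + \frac{20720 - 22865}{-12897} = 31214 \left(- \frac{1}{168}\right) - - \frac{715}{4299} = - \frac{15607}{84} + \frac{715}{4299} = - \frac{22344811}{120372}$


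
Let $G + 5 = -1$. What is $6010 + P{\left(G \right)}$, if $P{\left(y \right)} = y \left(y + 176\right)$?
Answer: $4990$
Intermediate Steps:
$G = -6$ ($G = -5 - 1 = -6$)
$P{\left(y \right)} = y \left(176 + y\right)$
$6010 + P{\left(G \right)} = 6010 - 6 \left(176 - 6\right) = 6010 - 1020 = 4990$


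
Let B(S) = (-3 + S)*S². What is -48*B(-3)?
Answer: 2592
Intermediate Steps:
B(S) = S²*(-3 + S)
-48*B(-3) = -48*(-3)²*(-3 - 3) = -432*(-6) = -48*(-54) = 2592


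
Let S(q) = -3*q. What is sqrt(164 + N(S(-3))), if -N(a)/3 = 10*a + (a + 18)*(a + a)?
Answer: 2*I*sqrt(391) ≈ 39.547*I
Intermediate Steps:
N(a) = -30*a - 6*a*(18 + a) (N(a) = -3*(10*a + (a + 18)*(a + a)) = -3*(10*a + (18 + a)*(2*a)) = -3*(10*a + 2*a*(18 + a)) = -30*a - 6*a*(18 + a))
sqrt(164 + N(S(-3))) = sqrt(164 - 6*(-3*(-3))*(23 - 3*(-3))) = sqrt(164 - 6*9*(23 + 9)) = sqrt(164 - 6*9*32) = sqrt(164 - 1728) = sqrt(-1564) = 2*I*sqrt(391)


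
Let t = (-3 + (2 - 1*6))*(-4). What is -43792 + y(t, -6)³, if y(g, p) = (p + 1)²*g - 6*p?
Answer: 398644464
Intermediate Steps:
t = 28 (t = (-3 + (2 - 6))*(-4) = (-3 - 4)*(-4) = -7*(-4) = 28)
y(g, p) = -6*p + g*(1 + p)² (y(g, p) = (1 + p)²*g - 6*p = g*(1 + p)² - 6*p = -6*p + g*(1 + p)²)
-43792 + y(t, -6)³ = -43792 + (-6*(-6) + 28*(1 - 6)²)³ = -43792 + (36 + 28*(-5)²)³ = -43792 + (36 + 28*25)³ = -43792 + (36 + 700)³ = -43792 + 736³ = -43792 + 398688256 = 398644464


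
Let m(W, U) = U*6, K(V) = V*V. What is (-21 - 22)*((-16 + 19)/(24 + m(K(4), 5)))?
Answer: -43/18 ≈ -2.3889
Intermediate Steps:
K(V) = V²
m(W, U) = 6*U
(-21 - 22)*((-16 + 19)/(24 + m(K(4), 5))) = (-21 - 22)*((-16 + 19)/(24 + 6*5)) = -129/(24 + 30) = -129/54 = -43*1/18 = -43/18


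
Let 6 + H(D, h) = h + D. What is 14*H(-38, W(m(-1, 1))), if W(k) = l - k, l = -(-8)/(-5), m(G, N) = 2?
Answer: -3332/5 ≈ -666.40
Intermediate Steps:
l = -8/5 (l = -(-8)*(-1)/5 = -2*⅘ = -8/5 ≈ -1.6000)
W(k) = -8/5 - k
H(D, h) = -6 + D + h (H(D, h) = -6 + (h + D) = -6 + (D + h) = -6 + D + h)
14*H(-38, W(m(-1, 1))) = 14*(-6 - 38 + (-8/5 - 1*2)) = 14*(-6 - 38 + (-8/5 - 2)) = 14*(-6 - 38 - 18/5) = 14*(-238/5) = -3332/5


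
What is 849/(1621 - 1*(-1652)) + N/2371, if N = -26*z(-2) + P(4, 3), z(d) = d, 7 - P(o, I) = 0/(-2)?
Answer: 735362/2586761 ≈ 0.28428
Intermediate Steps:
P(o, I) = 7 (P(o, I) = 7 - 0/(-2) = 7 - 0*(-1)/2 = 7 - 1*0 = 7 + 0 = 7)
N = 59 (N = -26*(-2) + 7 = 52 + 7 = 59)
849/(1621 - 1*(-1652)) + N/2371 = 849/(1621 - 1*(-1652)) + 59/2371 = 849/(1621 + 1652) + 59*(1/2371) = 849/3273 + 59/2371 = 849*(1/3273) + 59/2371 = 283/1091 + 59/2371 = 735362/2586761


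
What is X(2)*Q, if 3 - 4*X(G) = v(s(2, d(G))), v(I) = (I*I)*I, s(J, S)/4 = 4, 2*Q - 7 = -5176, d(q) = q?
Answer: 21156717/8 ≈ 2.6446e+6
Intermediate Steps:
Q = -5169/2 (Q = 7/2 + (½)*(-5176) = 7/2 - 2588 = -5169/2 ≈ -2584.5)
s(J, S) = 16 (s(J, S) = 4*4 = 16)
v(I) = I³ (v(I) = I²*I = I³)
X(G) = -4093/4 (X(G) = ¾ - ¼*16³ = ¾ - ¼*4096 = ¾ - 1024 = -4093/4)
X(2)*Q = -4093/4*(-5169/2) = 21156717/8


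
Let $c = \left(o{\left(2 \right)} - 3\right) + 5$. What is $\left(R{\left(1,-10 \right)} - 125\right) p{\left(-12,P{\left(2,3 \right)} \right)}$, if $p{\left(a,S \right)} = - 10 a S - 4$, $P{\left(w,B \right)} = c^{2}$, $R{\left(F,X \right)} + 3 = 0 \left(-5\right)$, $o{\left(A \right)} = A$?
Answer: $-245248$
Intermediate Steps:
$c = 4$ ($c = \left(2 - 3\right) + 5 = -1 + 5 = 4$)
$R{\left(F,X \right)} = -3$ ($R{\left(F,X \right)} = -3 + 0 \left(-5\right) = -3 + 0 = -3$)
$P{\left(w,B \right)} = 16$ ($P{\left(w,B \right)} = 4^{2} = 16$)
$p{\left(a,S \right)} = -4 - 10 S a$ ($p{\left(a,S \right)} = - 10 S a - 4 = -4 - 10 S a$)
$\left(R{\left(1,-10 \right)} - 125\right) p{\left(-12,P{\left(2,3 \right)} \right)} = \left(-3 - 125\right) \left(-4 - 160 \left(-12\right)\right) = - 128 \left(-4 + 1920\right) = \left(-128\right) 1916 = -245248$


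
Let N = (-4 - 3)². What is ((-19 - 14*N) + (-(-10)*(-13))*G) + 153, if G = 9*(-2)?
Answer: 1788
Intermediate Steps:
N = 49 (N = (-7)² = 49)
G = -18
((-19 - 14*N) + (-(-10)*(-13))*G) + 153 = ((-19 - 14*49) - (-10)*(-13)*(-18)) + 153 = ((-19 - 686) - 10*13*(-18)) + 153 = (-705 - 130*(-18)) + 153 = (-705 + 2340) + 153 = 1635 + 153 = 1788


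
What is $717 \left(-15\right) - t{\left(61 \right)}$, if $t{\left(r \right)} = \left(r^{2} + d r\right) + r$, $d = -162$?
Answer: $-4655$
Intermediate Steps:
$t{\left(r \right)} = r^{2} - 161 r$ ($t{\left(r \right)} = \left(r^{2} - 162 r\right) + r = r^{2} - 161 r$)
$717 \left(-15\right) - t{\left(61 \right)} = 717 \left(-15\right) - 61 \left(-161 + 61\right) = -10755 - 61 \left(-100\right) = -10755 - -6100 = -10755 + 6100 = -4655$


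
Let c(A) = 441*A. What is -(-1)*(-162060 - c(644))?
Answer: -446064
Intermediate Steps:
-(-1)*(-162060 - c(644)) = -(-1)*(-162060 - 441*644) = -(-1)*(-162060 - 1*284004) = -(-1)*(-162060 - 284004) = -(-1)*(-446064) = -1*446064 = -446064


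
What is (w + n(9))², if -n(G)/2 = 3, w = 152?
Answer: 21316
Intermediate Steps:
n(G) = -6 (n(G) = -2*3 = -6)
(w + n(9))² = (152 - 6)² = 146² = 21316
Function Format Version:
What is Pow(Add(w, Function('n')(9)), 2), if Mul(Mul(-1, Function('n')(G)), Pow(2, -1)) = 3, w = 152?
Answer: 21316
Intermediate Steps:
Function('n')(G) = -6 (Function('n')(G) = Mul(-2, 3) = -6)
Pow(Add(w, Function('n')(9)), 2) = Pow(Add(152, -6), 2) = Pow(146, 2) = 21316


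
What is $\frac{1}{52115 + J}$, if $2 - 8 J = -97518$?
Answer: $\frac{1}{64305} \approx 1.5551 \cdot 10^{-5}$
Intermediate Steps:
$J = 12190$ ($J = \frac{1}{4} - - \frac{48759}{4} = \frac{1}{4} + \frac{48759}{4} = 12190$)
$\frac{1}{52115 + J} = \frac{1}{52115 + 12190} = \frac{1}{64305}$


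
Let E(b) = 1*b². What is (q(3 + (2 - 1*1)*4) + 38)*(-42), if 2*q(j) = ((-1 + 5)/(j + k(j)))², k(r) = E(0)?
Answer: -11220/7 ≈ -1602.9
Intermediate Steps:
E(b) = b²
k(r) = 0 (k(r) = 0² = 0)
q(j) = 8/j² (q(j) = ((-1 + 5)/(j + 0))²/2 = (4/j)²/2 = (16/j²)/2 = 8/j²)
(q(3 + (2 - 1*1)*4) + 38)*(-42) = (8/(3 + (2 - 1*1)*4)² + 38)*(-42) = (8/(3 + (2 - 1)*4)² + 38)*(-42) = (8/(3 + 1*4)² + 38)*(-42) = (8/(3 + 4)² + 38)*(-42) = (8/7² + 38)*(-42) = (8*(1/49) + 38)*(-42) = (8/49 + 38)*(-42) = (1870/49)*(-42) = -11220/7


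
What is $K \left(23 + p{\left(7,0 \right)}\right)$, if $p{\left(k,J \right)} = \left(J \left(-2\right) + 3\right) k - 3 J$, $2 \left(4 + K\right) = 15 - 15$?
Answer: $-176$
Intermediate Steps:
$K = -4$ ($K = -4 + \frac{15 - 15}{2} = -4 + \frac{1}{2} \cdot 0 = -4 + 0 = -4$)
$p{\left(k,J \right)} = - 3 J + k \left(3 - 2 J\right)$ ($p{\left(k,J \right)} = \left(- 2 J + 3\right) k - 3 J = \left(3 - 2 J\right) k - 3 J = k \left(3 - 2 J\right) - 3 J = - 3 J + k \left(3 - 2 J\right)$)
$K \left(23 + p{\left(7,0 \right)}\right) = - 4 \left(23 - \left(-21 + 0 \cdot 7\right)\right) = - 4 \left(23 + \left(0 + 21 + 0\right)\right) = - 4 \left(23 + 21\right) = \left(-4\right) 44 = -176$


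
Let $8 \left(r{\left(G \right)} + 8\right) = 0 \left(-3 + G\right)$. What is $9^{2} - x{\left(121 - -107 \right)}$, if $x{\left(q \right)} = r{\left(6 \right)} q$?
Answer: $1905$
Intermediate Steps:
$r{\left(G \right)} = -8$ ($r{\left(G \right)} = -8 + \frac{0 \left(-3 + G\right)}{8} = -8 + \frac{1}{8} \cdot 0 = -8 + 0 = -8$)
$x{\left(q \right)} = - 8 q$
$9^{2} - x{\left(121 - -107 \right)} = 9^{2} - - 8 \left(121 - -107\right) = 81 - - 8 \left(121 + 107\right) = 81 - \left(-8\right) 228 = 81 - -1824 = 81 + 1824 = 1905$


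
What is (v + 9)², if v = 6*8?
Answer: 3249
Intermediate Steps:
v = 48
(v + 9)² = (48 + 9)² = 57² = 3249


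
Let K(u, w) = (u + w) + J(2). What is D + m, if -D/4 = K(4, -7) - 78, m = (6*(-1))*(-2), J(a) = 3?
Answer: 324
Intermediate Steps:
K(u, w) = 3 + u + w (K(u, w) = (u + w) + 3 = 3 + u + w)
m = 12 (m = -6*(-2) = 12)
D = 312 (D = -4*((3 + 4 - 7) - 78) = -4*(0 - 78) = -4*(-78) = 312)
D + m = 312 + 12 = 324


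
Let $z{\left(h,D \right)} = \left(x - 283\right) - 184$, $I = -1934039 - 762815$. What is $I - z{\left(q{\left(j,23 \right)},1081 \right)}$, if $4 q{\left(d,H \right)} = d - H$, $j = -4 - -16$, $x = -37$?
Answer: $-2696350$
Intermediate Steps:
$j = 12$ ($j = -4 + 16 = 12$)
$q{\left(d,H \right)} = - \frac{H}{4} + \frac{d}{4}$ ($q{\left(d,H \right)} = \frac{d - H}{4} = - \frac{H}{4} + \frac{d}{4}$)
$I = -2696854$ ($I = -1934039 - 762815 = -2696854$)
$z{\left(h,D \right)} = -504$ ($z{\left(h,D \right)} = \left(-37 - 283\right) - 184 = -320 - 184 = -504$)
$I - z{\left(q{\left(j,23 \right)},1081 \right)} = -2696854 - -504 = -2696854 + 504 = -2696350$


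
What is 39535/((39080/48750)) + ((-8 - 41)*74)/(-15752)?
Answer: 189746647213/3847426 ≈ 49318.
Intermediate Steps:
39535/((39080/48750)) + ((-8 - 41)*74)/(-15752) = 39535/((39080*(1/48750))) - 49*74*(-1/15752) = 39535/(3908/4875) - 3626*(-1/15752) = 39535*(4875/3908) + 1813/7876 = 192733125/3908 + 1813/7876 = 189746647213/3847426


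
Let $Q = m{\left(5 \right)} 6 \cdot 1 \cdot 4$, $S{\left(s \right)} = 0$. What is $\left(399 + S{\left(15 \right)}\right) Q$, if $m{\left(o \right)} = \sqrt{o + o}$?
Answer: $9576 \sqrt{10} \approx 30282.0$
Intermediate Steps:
$m{\left(o \right)} = \sqrt{2} \sqrt{o}$ ($m{\left(o \right)} = \sqrt{2 o} = \sqrt{2} \sqrt{o}$)
$Q = 24 \sqrt{10}$ ($Q = \sqrt{2} \sqrt{5} \cdot 6 \cdot 1 \cdot 4 = \sqrt{10} \cdot 6 \cdot 4 = \sqrt{10} \cdot 24 = 24 \sqrt{10} \approx 75.895$)
$\left(399 + S{\left(15 \right)}\right) Q = \left(399 + 0\right) 24 \sqrt{10} = 399 \cdot 24 \sqrt{10} = 9576 \sqrt{10}$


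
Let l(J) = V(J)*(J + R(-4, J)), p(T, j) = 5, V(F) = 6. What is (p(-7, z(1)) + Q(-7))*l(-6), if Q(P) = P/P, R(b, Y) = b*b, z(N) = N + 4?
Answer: 360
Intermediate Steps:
z(N) = 4 + N
R(b, Y) = b²
Q(P) = 1
l(J) = 96 + 6*J (l(J) = 6*(J + (-4)²) = 6*(J + 16) = 6*(16 + J) = 96 + 6*J)
(p(-7, z(1)) + Q(-7))*l(-6) = (5 + 1)*(96 + 6*(-6)) = 6*(96 - 36) = 6*60 = 360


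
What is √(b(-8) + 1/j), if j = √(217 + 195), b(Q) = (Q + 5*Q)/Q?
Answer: √(254616 + 206*√103)/206 ≈ 2.4595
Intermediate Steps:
b(Q) = 6 (b(Q) = (6*Q)/Q = 6)
j = 2*√103 (j = √412 = 2*√103 ≈ 20.298)
√(b(-8) + 1/j) = √(6 + 1/(2*√103)) = √(6 + √103/206)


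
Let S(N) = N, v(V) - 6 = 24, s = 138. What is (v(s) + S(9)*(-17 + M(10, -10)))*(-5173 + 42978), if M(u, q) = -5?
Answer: -6351240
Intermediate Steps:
v(V) = 30 (v(V) = 6 + 24 = 30)
(v(s) + S(9)*(-17 + M(10, -10)))*(-5173 + 42978) = (30 + 9*(-17 - 5))*(-5173 + 42978) = (30 + 9*(-22))*37805 = (30 - 198)*37805 = -168*37805 = -6351240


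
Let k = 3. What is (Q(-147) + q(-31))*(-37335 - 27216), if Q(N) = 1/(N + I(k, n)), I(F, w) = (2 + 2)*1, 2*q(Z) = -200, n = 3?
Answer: 923143851/143 ≈ 6.4556e+6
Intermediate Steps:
q(Z) = -100 (q(Z) = (½)*(-200) = -100)
I(F, w) = 4 (I(F, w) = 4*1 = 4)
Q(N) = 1/(4 + N) (Q(N) = 1/(N + 4) = 1/(4 + N))
(Q(-147) + q(-31))*(-37335 - 27216) = (1/(4 - 147) - 100)*(-37335 - 27216) = (1/(-143) - 100)*(-64551) = (-1/143 - 100)*(-64551) = -14301/143*(-64551) = 923143851/143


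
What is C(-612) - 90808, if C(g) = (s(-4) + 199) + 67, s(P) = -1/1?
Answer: -90543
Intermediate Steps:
s(P) = -1 (s(P) = -1*1 = -1)
C(g) = 265 (C(g) = (-1 + 199) + 67 = 198 + 67 = 265)
C(-612) - 90808 = 265 - 90808 = -90543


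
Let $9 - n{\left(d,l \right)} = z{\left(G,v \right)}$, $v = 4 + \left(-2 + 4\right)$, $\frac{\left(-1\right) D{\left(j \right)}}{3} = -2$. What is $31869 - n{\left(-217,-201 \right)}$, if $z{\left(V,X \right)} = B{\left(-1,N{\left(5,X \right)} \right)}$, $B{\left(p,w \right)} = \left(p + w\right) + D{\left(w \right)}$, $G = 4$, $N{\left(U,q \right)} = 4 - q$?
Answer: $31863$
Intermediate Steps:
$D{\left(j \right)} = 6$ ($D{\left(j \right)} = \left(-3\right) \left(-2\right) = 6$)
$v = 6$ ($v = 4 + 2 = 6$)
$B{\left(p,w \right)} = 6 + p + w$ ($B{\left(p,w \right)} = \left(p + w\right) + 6 = 6 + p + w$)
$z{\left(V,X \right)} = 9 - X$ ($z{\left(V,X \right)} = 6 - 1 - \left(-4 + X\right) = 9 - X$)
$n{\left(d,l \right)} = 6$ ($n{\left(d,l \right)} = 9 - \left(9 - 6\right) = 9 - 3 = 6$)
$31869 - n{\left(-217,-201 \right)} = 31869 - 6 = 31863$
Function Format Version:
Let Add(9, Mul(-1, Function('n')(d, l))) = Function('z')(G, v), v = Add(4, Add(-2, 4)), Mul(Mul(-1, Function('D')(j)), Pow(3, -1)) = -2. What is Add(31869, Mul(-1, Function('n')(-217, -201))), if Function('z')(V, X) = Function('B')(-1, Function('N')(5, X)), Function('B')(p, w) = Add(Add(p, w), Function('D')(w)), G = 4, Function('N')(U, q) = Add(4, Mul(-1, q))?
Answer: 31863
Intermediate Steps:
Function('D')(j) = 6 (Function('D')(j) = Mul(-3, -2) = 6)
v = 6 (v = Add(4, 2) = 6)
Function('B')(p, w) = Add(6, p, w) (Function('B')(p, w) = Add(Add(p, w), 6) = Add(6, p, w))
Function('z')(V, X) = Add(9, Mul(-1, X)) (Function('z')(V, X) = Add(6, -1, Add(4, Mul(-1, X))) = Add(9, Mul(-1, X)))
Function('n')(d, l) = 6 (Function('n')(d, l) = Add(9, Mul(-1, Add(9, Mul(-1, 6)))) = Add(9, Mul(-1, Add(9, -6))) = Add(9, Mul(-1, 3)) = Add(9, -3) = 6)
Add(31869, Mul(-1, Function('n')(-217, -201))) = Add(31869, Mul(-1, 6)) = Add(31869, -6) = 31863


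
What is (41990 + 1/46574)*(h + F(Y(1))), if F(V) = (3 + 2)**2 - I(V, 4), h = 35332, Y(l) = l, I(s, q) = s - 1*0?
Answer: 34571843889958/23287 ≈ 1.4846e+9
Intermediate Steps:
I(s, q) = s (I(s, q) = s + 0 = s)
F(V) = 25 - V (F(V) = (3 + 2)**2 - V = 5**2 - V = 25 - V)
(41990 + 1/46574)*(h + F(Y(1))) = (41990 + 1/46574)*(35332 + (25 - 1*1)) = (41990 + 1/46574)*(35332 + (25 - 1)) = 1955642261*(35332 + 24)/46574 = (1955642261/46574)*35356 = 34571843889958/23287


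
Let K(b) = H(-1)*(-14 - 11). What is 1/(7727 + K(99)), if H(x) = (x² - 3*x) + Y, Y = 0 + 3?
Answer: 1/7552 ≈ 0.00013242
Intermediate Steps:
Y = 3
H(x) = 3 + x² - 3*x (H(x) = (x² - 3*x) + 3 = 3 + x² - 3*x)
K(b) = -175 (K(b) = (3 + (-1)² - 3*(-1))*(-14 - 11) = (3 + 1 + 3)*(-25) = 7*(-25) = -175)
1/(7727 + K(99)) = 1/(7727 - 175) = 1/7552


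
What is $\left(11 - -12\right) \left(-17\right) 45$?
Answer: $-17595$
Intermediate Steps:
$\left(11 - -12\right) \left(-17\right) 45 = \left(11 + 12\right) \left(-17\right) 45 = 23 \left(-17\right) 45 = \left(-391\right) 45 = -17595$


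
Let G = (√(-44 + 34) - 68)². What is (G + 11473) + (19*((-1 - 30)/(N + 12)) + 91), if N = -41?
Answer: 469751/29 - 136*I*√10 ≈ 16198.0 - 430.07*I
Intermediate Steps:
G = (-68 + I*√10)² (G = (√(-10) - 68)² = (I*√10 - 68)² = (-68 + I*√10)² ≈ 4614.0 - 430.07*I)
(G + 11473) + (19*((-1 - 30)/(N + 12)) + 91) = ((68 - I*√10)² + 11473) + (19*((-1 - 30)/(-41 + 12)) + 91) = (11473 + (68 - I*√10)²) + (19*(-31/(-29)) + 91) = (11473 + (68 - I*√10)²) + (19*(-31*(-1/29)) + 91) = (11473 + (68 - I*√10)²) + (19*(31/29) + 91) = (11473 + (68 - I*√10)²) + (589/29 + 91) = (11473 + (68 - I*√10)²) + 3228/29 = 335945/29 + (68 - I*√10)²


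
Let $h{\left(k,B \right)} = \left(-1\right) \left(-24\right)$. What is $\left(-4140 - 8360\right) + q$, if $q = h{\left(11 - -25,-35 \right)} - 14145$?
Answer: $-26621$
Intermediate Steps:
$h{\left(k,B \right)} = 24$
$q = -14121$ ($q = 24 - 14145 = -14121$)
$\left(-4140 - 8360\right) + q = \left(-4140 - 8360\right) - 14121 = -12500 - 14121 = -26621$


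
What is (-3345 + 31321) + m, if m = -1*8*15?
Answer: 27856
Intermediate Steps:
m = -120 (m = -8*15 = -120)
(-3345 + 31321) + m = (-3345 + 31321) - 120 = 27976 - 120 = 27856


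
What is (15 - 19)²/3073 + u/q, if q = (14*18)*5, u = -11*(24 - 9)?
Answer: -4637/36876 ≈ -0.12575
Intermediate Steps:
u = -165 (u = -11*15 = -165)
q = 1260 (q = 252*5 = 1260)
(15 - 19)²/3073 + u/q = (15 - 19)²/3073 - 165/1260 = (-4)²*(1/3073) - 165*1/1260 = 16*(1/3073) - 11/84 = 16/3073 - 11/84 = -4637/36876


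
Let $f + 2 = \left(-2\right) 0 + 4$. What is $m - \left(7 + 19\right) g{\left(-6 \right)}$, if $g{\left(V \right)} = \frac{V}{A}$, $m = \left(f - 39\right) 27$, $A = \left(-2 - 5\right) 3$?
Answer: $- \frac{7045}{7} \approx -1006.4$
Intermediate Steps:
$A = -21$ ($A = \left(-7\right) 3 = -21$)
$f = 2$ ($f = -2 + \left(\left(-2\right) 0 + 4\right) = -2 + \left(0 + 4\right) = -2 + 4 = 2$)
$m = -999$ ($m = \left(2 - 39\right) 27 = \left(-37\right) 27 = -999$)
$g{\left(V \right)} = - \frac{V}{21}$ ($g{\left(V \right)} = \frac{V}{-21} = V \left(- \frac{1}{21}\right) = - \frac{V}{21}$)
$m - \left(7 + 19\right) g{\left(-6 \right)} = -999 - \left(7 + 19\right) \left(\left(- \frac{1}{21}\right) \left(-6\right)\right) = -999 - 26 \cdot \frac{2}{7} = -999 - \frac{52}{7} = - \frac{7045}{7}$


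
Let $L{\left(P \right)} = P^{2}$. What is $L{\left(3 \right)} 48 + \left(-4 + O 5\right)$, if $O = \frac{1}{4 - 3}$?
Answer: $433$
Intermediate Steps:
$O = 1$ ($O = 1^{-1} = 1$)
$L{\left(3 \right)} 48 + \left(-4 + O 5\right) = 3^{2} \cdot 48 + \left(-4 + 1 \cdot 5\right) = 9 \cdot 48 + \left(-4 + 5\right) = 432 + 1 = 433$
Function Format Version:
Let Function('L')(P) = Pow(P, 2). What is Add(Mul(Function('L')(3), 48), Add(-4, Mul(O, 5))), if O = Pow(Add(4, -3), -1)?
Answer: 433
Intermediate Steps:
O = 1 (O = Pow(1, -1) = 1)
Add(Mul(Function('L')(3), 48), Add(-4, Mul(O, 5))) = Add(Mul(Pow(3, 2), 48), Add(-4, Mul(1, 5))) = Add(Mul(9, 48), Add(-4, 5)) = Add(432, 1) = 433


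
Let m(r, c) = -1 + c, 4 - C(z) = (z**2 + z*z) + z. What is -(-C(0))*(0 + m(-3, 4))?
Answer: 12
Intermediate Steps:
C(z) = 4 - z - 2*z**2 (C(z) = 4 - ((z**2 + z*z) + z) = 4 - ((z**2 + z**2) + z) = 4 - (2*z**2 + z) = 4 - (z + 2*z**2) = 4 + (-z - 2*z**2) = 4 - z - 2*z**2)
-(-C(0))*(0 + m(-3, 4)) = -(-(4 - 1*0 - 2*0**2))*(0 + (-1 + 4)) = -(-(4 + 0 - 2*0))*(0 + 3) = -(-(4 + 0 + 0))*3 = -(-1*4)*3 = -(-4)*3 = -1*(-12) = 12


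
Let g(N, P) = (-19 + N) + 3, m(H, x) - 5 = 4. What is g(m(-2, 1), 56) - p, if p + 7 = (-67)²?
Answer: -4489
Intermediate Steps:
m(H, x) = 9 (m(H, x) = 5 + 4 = 9)
g(N, P) = -16 + N
p = 4482 (p = -7 + (-67)² = -7 + 4489 = 4482)
g(m(-2, 1), 56) - p = (-16 + 9) - 1*4482 = -7 - 4482 = -4489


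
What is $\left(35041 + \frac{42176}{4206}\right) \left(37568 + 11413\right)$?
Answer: $\frac{1203500901697}{701} \approx 1.7168 \cdot 10^{9}$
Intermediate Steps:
$\left(35041 + \frac{42176}{4206}\right) \left(37568 + 11413\right) = \left(35041 + 42176 \cdot \frac{1}{4206}\right) 48981 = \left(35041 + \frac{21088}{2103}\right) 48981 = \frac{73712311}{2103} \cdot 48981 = \frac{1203500901697}{701}$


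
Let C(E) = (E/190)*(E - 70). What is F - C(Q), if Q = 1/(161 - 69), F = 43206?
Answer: 69482167399/1608160 ≈ 43206.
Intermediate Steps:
Q = 1/92 ≈ 0.010870
C(E) = E*(-70 + E)/190 (C(E) = (E*(1/190))*(-70 + E) = (E/190)*(-70 + E) = E*(-70 + E)/190)
F - C(Q) = 43206 - (-70 + 1/92)/(190*92) = 43206 - (-6439)/(190*92*92) = 43206 - 1*(-6439/1608160) = 43206 + 6439/1608160 = 69482167399/1608160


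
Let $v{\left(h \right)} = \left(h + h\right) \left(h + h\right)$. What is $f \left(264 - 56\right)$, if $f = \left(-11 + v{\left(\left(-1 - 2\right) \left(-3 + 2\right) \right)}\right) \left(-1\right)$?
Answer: $-5200$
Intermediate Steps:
$v{\left(h \right)} = 4 h^{2}$ ($v{\left(h \right)} = 2 h 2 h = 4 h^{2}$)
$f = -25$ ($f = \left(-11 + 4 \left(\left(-1 - 2\right) \left(-3 + 2\right)\right)^{2}\right) \left(-1\right) = \left(-11 + 4 \left(\left(-3\right) \left(-1\right)\right)^{2}\right) \left(-1\right) = \left(-11 + 4 \cdot 3^{2}\right) \left(-1\right) = \left(-11 + 4 \cdot 9\right) \left(-1\right) = \left(-11 + 36\right) \left(-1\right) = 25 \left(-1\right) = -25$)
$f \left(264 - 56\right) = - 25 \left(264 - 56\right) = \left(-25\right) 208 = -5200$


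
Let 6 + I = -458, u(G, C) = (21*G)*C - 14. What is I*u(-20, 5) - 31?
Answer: 980865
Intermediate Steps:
u(G, C) = -14 + 21*C*G (u(G, C) = 21*C*G - 14 = -14 + 21*C*G)
I = -464 (I = -6 - 458 = -464)
I*u(-20, 5) - 31 = -464*(-14 + 21*5*(-20)) - 31 = -464*(-14 - 2100) - 31 = -464*(-2114) - 31 = 980896 - 31 = 980865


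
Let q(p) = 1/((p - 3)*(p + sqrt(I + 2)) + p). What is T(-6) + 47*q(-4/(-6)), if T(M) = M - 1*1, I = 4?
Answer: -7345/1291 - 8883*sqrt(6)/2582 ≈ -14.117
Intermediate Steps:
T(M) = -1 + M (T(M) = M - 1 = -1 + M)
q(p) = 1/(p + (-3 + p)*(p + sqrt(6))) (q(p) = 1/((p - 3)*(p + sqrt(4 + 2)) + p) = 1/((-3 + p)*(p + sqrt(6)) + p) = 1/(p + (-3 + p)*(p + sqrt(6))))
T(-6) + 47*q(-4/(-6)) = (-1 - 6) + 47/((-4/(-6))**2 - 3*sqrt(6) - (-8)/(-6) + (-4/(-6))*sqrt(6)) = -7 + 47/((-4*(-1/6))**2 - 3*sqrt(6) - (-8)*(-1)/6 + (-4*(-1/6))*sqrt(6)) = -7 + 47/((2/3)**2 - 3*sqrt(6) - 2*2/3 + 2*sqrt(6)/3) = -7 + 47/(4/9 - 3*sqrt(6) - 4/3 + 2*sqrt(6)/3) = -7 + 47/(-8/9 - 7*sqrt(6)/3)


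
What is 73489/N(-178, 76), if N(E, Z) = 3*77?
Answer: 73489/231 ≈ 318.13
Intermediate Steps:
N(E, Z) = 231
73489/N(-178, 76) = 73489/231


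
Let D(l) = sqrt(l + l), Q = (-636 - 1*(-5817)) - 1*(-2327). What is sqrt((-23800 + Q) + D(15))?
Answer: sqrt(-16292 + sqrt(30)) ≈ 127.62*I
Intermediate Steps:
Q = 7508 (Q = (-636 + 5817) + 2327 = 5181 + 2327 = 7508)
D(l) = sqrt(2)*sqrt(l) (D(l) = sqrt(2*l) = sqrt(2)*sqrt(l))
sqrt((-23800 + Q) + D(15)) = sqrt((-23800 + 7508) + sqrt(2)*sqrt(15)) = sqrt(-16292 + sqrt(30))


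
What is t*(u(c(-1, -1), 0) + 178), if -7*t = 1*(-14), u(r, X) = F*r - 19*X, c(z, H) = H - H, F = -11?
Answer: 356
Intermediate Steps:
c(z, H) = 0
u(r, X) = -19*X - 11*r (u(r, X) = -11*r - 19*X = -19*X - 11*r)
t = 2 (t = -(-14)/7 = -⅐*(-14) = 2)
t*(u(c(-1, -1), 0) + 178) = 2*((-19*0 - 11*0) + 178) = 2*((0 + 0) + 178) = 2*(0 + 178) = 2*178 = 356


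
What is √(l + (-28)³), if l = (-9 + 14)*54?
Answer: I*√21682 ≈ 147.25*I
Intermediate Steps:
l = 270 (l = 5*54 = 270)
√(l + (-28)³) = √(270 + (-28)³) = √(270 - 21952) = √(-21682) = I*√21682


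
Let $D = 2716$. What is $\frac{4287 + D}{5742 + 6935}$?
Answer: $\frac{7003}{12677} \approx 0.55242$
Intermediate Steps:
$\frac{4287 + D}{5742 + 6935} = \frac{4287 + 2716}{5742 + 6935} = \frac{7003}{12677}$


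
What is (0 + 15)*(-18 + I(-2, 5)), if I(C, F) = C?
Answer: -300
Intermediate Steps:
(0 + 15)*(-18 + I(-2, 5)) = (0 + 15)*(-18 - 2) = 15*(-20) = -300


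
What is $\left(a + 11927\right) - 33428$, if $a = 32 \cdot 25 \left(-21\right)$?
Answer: $-38301$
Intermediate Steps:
$a = -16800$ ($a = 800 \left(-21\right) = -16800$)
$\left(a + 11927\right) - 33428 = \left(-16800 + 11927\right) - 33428 = -4873 - 33428 = -38301$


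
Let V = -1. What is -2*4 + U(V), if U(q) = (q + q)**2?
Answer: -4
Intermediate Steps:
U(q) = 4*q**2 (U(q) = (2*q)**2 = 4*q**2)
-2*4 + U(V) = -2*4 + 4*(-1)**2 = -8 + 4*1 = -8 + 4 = -4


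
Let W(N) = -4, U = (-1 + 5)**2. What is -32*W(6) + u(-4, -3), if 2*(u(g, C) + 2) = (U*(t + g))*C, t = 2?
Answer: 174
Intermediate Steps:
U = 16 (U = 4**2 = 16)
u(g, C) = -2 + C*(32 + 16*g)/2 (u(g, C) = -2 + ((16*(2 + g))*C)/2 = -2 + ((32 + 16*g)*C)/2 = -2 + (C*(32 + 16*g))/2 = -2 + C*(32 + 16*g)/2)
-32*W(6) + u(-4, -3) = -32*(-4) + (-2 + 16*(-3) + 8*(-3)*(-4)) = 128 + (-2 - 48 + 96) = 128 + 46 = 174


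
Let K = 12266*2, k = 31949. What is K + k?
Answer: 56481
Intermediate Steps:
K = 24532
K + k = 24532 + 31949 = 56481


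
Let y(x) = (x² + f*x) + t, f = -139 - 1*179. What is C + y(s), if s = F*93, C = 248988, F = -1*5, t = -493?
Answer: 612590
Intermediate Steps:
f = -318 (f = -139 - 179 = -318)
F = -5
s = -465 (s = -5*93 = -465)
y(x) = -493 + x² - 318*x (y(x) = (x² - 318*x) - 493 = -493 + x² - 318*x)
C + y(s) = 248988 + (-493 + (-465)² - 318*(-465)) = 248988 + (-493 + 216225 + 147870) = 248988 + 363602 = 612590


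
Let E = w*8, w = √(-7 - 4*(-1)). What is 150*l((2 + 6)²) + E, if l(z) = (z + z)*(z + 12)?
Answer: 1459200 + 8*I*√3 ≈ 1.4592e+6 + 13.856*I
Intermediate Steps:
w = I*√3 (w = √(-7 + 4) = √(-3) = I*√3 ≈ 1.732*I)
E = 8*I*√3 (E = (I*√3)*8 = 8*I*√3 ≈ 13.856*I)
l(z) = 2*z*(12 + z) (l(z) = (2*z)*(12 + z) = 2*z*(12 + z))
150*l((2 + 6)²) + E = 150*(2*(2 + 6)²*(12 + (2 + 6)²)) + 8*I*√3 = 150*(2*8²*(12 + 8²)) + 8*I*√3 = 150*(2*64*(12 + 64)) + 8*I*√3 = 150*(2*64*76) + 8*I*√3 = 150*9728 + 8*I*√3 = 1459200 + 8*I*√3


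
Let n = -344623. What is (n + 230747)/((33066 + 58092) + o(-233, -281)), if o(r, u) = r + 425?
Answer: -8134/6525 ≈ -1.2466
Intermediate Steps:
o(r, u) = 425 + r
(n + 230747)/((33066 + 58092) + o(-233, -281)) = (-344623 + 230747)/((33066 + 58092) + (425 - 233)) = -113876/(91158 + 192) = -113876/91350 = -113876*1/91350 = -8134/6525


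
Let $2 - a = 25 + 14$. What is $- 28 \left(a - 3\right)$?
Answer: $1120$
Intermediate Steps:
$a = -37$ ($a = 2 - \left(25 + 14\right) = 2 - 39 = -37$)
$- 28 \left(a - 3\right) = - 28 \left(-37 - 3\right) = \left(-28\right) \left(-40\right) = 1120$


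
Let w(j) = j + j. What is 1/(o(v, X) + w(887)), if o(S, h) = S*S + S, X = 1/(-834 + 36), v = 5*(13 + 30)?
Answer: 1/48214 ≈ 2.0741e-5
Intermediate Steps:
w(j) = 2*j
v = 215 (v = 5*43 = 215)
X = -1/798 (X = 1/(-798) = -1/798 ≈ -0.0012531)
o(S, h) = S + S² (o(S, h) = S² + S = S + S²)
1/(o(v, X) + w(887)) = 1/(215*(1 + 215) + 2*887) = 1/(215*216 + 1774) = 1/(46440 + 1774) = 1/48214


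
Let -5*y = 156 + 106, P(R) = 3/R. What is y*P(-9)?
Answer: 262/15 ≈ 17.467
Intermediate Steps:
y = -262/5 (y = -(156 + 106)/5 = -1/5*262 = -262/5 ≈ -52.400)
y*P(-9) = -786/(5*(-9)) = -786*(-1)/(5*9) = -262/5*(-1/3) = 262/15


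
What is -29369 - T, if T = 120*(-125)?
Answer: -14369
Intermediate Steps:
T = -15000
-29369 - T = -29369 - 1*(-15000) = -29369 + 15000 = -14369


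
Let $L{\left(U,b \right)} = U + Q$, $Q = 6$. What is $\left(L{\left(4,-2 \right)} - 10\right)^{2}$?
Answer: $0$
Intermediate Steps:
$L{\left(U,b \right)} = 6 + U$ ($L{\left(U,b \right)} = U + 6 = 6 + U$)
$\left(L{\left(4,-2 \right)} - 10\right)^{2} = \left(\left(6 + 4\right) - 10\right)^{2} = \left(10 - 10\right)^{2} = 0^{2} = 0$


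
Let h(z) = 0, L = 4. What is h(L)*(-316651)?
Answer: 0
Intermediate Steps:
h(L)*(-316651) = 0*(-316651) = 0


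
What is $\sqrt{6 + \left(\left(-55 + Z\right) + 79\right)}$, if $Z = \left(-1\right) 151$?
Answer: $11 i \approx 11.0 i$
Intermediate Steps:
$Z = -151$
$\sqrt{6 + \left(\left(-55 + Z\right) + 79\right)} = \sqrt{6 + \left(\left(-55 - 151\right) + 79\right)} = \sqrt{6 + \left(-206 + 79\right)} = \sqrt{6 - 127} = \sqrt{-121} = 11 i$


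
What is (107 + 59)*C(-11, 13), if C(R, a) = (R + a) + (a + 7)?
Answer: 3652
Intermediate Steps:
C(R, a) = 7 + R + 2*a (C(R, a) = (R + a) + (7 + a) = 7 + R + 2*a)
(107 + 59)*C(-11, 13) = (107 + 59)*(7 - 11 + 2*13) = 166*(7 - 11 + 26) = 166*22 = 3652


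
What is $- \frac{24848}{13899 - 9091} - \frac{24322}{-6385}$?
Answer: $- \frac{5214288}{3837385} \approx -1.3588$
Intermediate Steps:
$- \frac{24848}{13899 - 9091} - \frac{24322}{-6385} = - \frac{24848}{13899 - 9091} - - \frac{24322}{6385} = - \frac{24848}{4808} + \frac{24322}{6385} = \left(-24848\right) \frac{1}{4808} + \frac{24322}{6385} = - \frac{3106}{601} + \frac{24322}{6385} = - \frac{5214288}{3837385}$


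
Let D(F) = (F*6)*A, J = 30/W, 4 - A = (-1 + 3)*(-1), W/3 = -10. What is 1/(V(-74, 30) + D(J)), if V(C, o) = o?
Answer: -⅙ ≈ -0.16667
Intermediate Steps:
W = -30 (W = 3*(-10) = -30)
A = 6 (A = 4 - (-1 + 3)*(-1) = 4 - 2*(-1) = 4 - 1*(-2) = 4 + 2 = 6)
J = -1 (J = 30/(-30) = 30*(-1/30) = -1)
D(F) = 36*F (D(F) = (F*6)*6 = (6*F)*6 = 36*F)
1/(V(-74, 30) + D(J)) = 1/(30 + 36*(-1)) = 1/(30 - 36) = 1/(-6) = -⅙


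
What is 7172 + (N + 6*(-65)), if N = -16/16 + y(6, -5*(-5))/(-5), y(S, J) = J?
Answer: 6776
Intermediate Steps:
N = -6 (N = -16/16 - 5*(-5)/(-5) = -16*1/16 + 25*(-⅕) = -1 - 5 = -6)
7172 + (N + 6*(-65)) = 7172 + (-6 + 6*(-65)) = 7172 + (-6 - 390) = 7172 - 396 = 6776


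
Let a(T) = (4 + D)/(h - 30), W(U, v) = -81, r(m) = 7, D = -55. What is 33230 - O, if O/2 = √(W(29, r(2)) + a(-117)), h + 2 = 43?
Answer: 33230 - 2*I*√10362/11 ≈ 33230.0 - 18.508*I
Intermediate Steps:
h = 41 (h = -2 + 43 = 41)
a(T) = -51/11 (a(T) = (4 - 55)/(41 - 30) = -51/11)
O = 2*I*√10362/11 (O = 2*√(-81 - 51/11) = 2*√(-942/11) = 2*(I*√10362/11) = 2*I*√10362/11 ≈ 18.508*I)
33230 - O = 33230 - 2*I*√10362/11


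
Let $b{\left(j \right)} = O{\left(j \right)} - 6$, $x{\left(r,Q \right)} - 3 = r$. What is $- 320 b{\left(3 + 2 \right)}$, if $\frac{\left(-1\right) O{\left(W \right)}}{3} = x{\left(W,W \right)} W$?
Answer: $40320$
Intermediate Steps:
$x{\left(r,Q \right)} = 3 + r$
$O{\left(W \right)} = - 3 W \left(3 + W\right)$ ($O{\left(W \right)} = - 3 \left(3 + W\right) W = - 3 W \left(3 + W\right)$)
$b{\left(j \right)} = -6 - 3 j \left(3 + j\right)$ ($b{\left(j \right)} = - 3 j \left(3 + j\right) - 6 = -6 - 3 j \left(3 + j\right)$)
$- 320 b{\left(3 + 2 \right)} = - 320 \left(-6 - 3 \left(3 + 2\right) \left(3 + \left(3 + 2\right)\right)\right) = - 320 \left(-6 - 15 \left(3 + 5\right)\right) = - 320 \left(-6 - 15 \cdot 8\right) = - 320 \left(-6 - 120\right) = \left(-320\right) \left(-126\right) = 40320$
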